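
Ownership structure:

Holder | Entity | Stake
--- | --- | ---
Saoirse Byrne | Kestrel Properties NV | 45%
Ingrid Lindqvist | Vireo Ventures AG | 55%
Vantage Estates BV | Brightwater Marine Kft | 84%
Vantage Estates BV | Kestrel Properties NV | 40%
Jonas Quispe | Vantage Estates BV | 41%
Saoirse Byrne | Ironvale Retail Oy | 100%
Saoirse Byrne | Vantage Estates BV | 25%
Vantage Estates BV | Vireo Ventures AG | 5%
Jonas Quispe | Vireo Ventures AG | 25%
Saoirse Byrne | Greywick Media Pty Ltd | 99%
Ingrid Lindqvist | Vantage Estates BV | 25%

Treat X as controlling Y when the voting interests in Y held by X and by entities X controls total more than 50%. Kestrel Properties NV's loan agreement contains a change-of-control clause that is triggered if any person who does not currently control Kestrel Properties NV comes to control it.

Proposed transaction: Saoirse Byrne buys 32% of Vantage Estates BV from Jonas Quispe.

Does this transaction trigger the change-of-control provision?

Yes

The purchase adds only to Saoirse's holdings (Jonas's stake shrinks), so Saoirse is the only person who could newly come to control Kestrel.
Saoirse holds 100% of Ironvale, so Saoirse controls Ironvale.
Saoirse holds 99% of Greywick, so Saoirse controls Greywick.
In Kestrel, Saoirse's side holds only 45%, not > 50%.
So before the transaction, Saoirse does not control Kestrel.
After the purchase, Saoirse's direct stake in Vantage rises to 25% + 32% = 57%, and Jonas's stake falls to 9%.
Saoirse holds 57% of Vantage, so Saoirse controls Vantage.
Vantage and Saoirse together hold 40% + 45% = 85% of Kestrel, so Saoirse controls Kestrel.
Saoirse did not control Kestrel before and does after, so the clause is triggered.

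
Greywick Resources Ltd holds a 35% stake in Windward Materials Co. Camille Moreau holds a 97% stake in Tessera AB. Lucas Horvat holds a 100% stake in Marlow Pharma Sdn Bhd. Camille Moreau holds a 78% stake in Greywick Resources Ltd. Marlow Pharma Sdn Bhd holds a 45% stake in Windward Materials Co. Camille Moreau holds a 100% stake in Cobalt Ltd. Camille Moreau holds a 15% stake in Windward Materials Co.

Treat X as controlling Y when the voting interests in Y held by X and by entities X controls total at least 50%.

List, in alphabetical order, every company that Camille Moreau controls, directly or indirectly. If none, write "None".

Cobalt Ltd, Greywick Resources Ltd, Tessera AB, Windward Materials Co

Camille holds 100% of Cobalt, so Camille controls Cobalt.
Camille holds 78% of Greywick, so Camille controls Greywick.
Camille and Greywick together hold 15% + 35% = 50% of Windward, so Camille controls Windward.
Camille holds 97% of Tessera, so Camille controls Tessera.
No other company's threshold is met.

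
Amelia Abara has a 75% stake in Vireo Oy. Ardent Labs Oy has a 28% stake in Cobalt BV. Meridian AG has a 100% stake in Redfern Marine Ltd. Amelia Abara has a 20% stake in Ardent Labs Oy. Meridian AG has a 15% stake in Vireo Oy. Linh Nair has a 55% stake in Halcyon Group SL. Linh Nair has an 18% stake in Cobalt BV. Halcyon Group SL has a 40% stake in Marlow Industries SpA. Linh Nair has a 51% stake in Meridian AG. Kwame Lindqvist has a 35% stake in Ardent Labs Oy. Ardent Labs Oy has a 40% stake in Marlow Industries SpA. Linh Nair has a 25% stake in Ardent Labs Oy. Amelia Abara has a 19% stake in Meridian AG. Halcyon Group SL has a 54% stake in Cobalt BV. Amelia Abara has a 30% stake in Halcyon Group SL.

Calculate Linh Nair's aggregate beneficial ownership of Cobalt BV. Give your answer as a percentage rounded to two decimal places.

Linh reaches Cobalt along 3 paths.
Via Ardent: 25% × 28% = 7%.
Via Halcyon: 55% × 54% = 29.7%.
Direct stake: 18% = 18%.
Total: 7% + 29.7% + 18% = 54.7%.
Rounded: 54.70%.

54.70%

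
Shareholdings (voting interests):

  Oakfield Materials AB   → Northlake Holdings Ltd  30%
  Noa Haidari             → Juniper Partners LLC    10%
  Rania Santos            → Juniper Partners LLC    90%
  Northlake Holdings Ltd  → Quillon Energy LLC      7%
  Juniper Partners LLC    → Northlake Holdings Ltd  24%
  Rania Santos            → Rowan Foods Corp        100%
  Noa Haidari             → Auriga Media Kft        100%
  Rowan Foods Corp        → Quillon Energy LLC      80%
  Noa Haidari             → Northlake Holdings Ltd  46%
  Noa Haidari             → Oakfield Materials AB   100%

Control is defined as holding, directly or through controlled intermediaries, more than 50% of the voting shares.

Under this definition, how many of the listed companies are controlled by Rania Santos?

Rania holds 90% of Juniper, so Rania controls Juniper.
Rania holds 100% of Rowan, so Rania controls Rowan.
Rowan holds 80% of Quillon, so Rania controls Quillon.
No other company's threshold is met.
Rania controls 3 companies.

3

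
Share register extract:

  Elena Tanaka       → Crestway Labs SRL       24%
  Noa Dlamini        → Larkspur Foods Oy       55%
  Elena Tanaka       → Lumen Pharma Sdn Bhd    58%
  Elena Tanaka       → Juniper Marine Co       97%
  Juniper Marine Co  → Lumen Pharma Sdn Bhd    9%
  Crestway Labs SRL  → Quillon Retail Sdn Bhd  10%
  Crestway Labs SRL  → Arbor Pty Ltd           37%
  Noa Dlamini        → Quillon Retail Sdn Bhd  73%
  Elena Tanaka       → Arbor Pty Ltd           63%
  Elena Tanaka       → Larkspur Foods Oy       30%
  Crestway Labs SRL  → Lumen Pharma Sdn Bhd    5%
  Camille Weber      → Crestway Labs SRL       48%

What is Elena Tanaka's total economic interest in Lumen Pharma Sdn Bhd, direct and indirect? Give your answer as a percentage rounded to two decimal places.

67.93%

Elena reaches Lumen along 3 paths.
Direct stake: 58% = 58%.
Via Crestway: 24% × 5% = 1.2%.
Via Juniper: 97% × 9% = 8.73%.
Total: 58% + 1.2% + 8.73% = 67.93%.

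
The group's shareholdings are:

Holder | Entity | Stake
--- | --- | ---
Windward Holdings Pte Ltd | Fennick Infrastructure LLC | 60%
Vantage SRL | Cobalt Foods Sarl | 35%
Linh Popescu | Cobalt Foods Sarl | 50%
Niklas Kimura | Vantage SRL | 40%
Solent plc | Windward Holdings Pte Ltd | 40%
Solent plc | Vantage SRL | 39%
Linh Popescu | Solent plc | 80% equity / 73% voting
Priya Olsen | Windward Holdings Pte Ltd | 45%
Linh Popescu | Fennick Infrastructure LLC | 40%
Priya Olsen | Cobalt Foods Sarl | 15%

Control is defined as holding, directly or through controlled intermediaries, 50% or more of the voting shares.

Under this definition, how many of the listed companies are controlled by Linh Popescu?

Linh holds 73% of Solent, so Linh controls Solent.
Linh holds 50% of Cobalt, so Linh controls Cobalt.
No other company's threshold is met.
Linh controls 2 companies.

2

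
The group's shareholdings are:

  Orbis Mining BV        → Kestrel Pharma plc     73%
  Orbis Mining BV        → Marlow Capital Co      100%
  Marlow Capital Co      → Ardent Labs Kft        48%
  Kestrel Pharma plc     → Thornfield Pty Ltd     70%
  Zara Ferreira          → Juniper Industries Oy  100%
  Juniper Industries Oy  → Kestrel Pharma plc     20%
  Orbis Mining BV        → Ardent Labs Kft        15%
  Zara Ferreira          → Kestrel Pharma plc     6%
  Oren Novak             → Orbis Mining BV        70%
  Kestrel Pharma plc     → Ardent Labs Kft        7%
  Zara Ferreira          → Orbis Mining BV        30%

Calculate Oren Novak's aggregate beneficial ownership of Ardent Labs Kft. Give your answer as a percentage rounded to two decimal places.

47.68%

Oren reaches Ardent along 3 paths.
Via Orbis: 70% × 15% = 10.5%.
Via Orbis → Kestrel: 70% × 73% × 7% = 3.577%.
Via Orbis → Marlow: 70% × 100% × 48% = 33.6%.
Total: 10.5% + 3.577% + 33.6% = 47.677%.
Rounded: 47.68%.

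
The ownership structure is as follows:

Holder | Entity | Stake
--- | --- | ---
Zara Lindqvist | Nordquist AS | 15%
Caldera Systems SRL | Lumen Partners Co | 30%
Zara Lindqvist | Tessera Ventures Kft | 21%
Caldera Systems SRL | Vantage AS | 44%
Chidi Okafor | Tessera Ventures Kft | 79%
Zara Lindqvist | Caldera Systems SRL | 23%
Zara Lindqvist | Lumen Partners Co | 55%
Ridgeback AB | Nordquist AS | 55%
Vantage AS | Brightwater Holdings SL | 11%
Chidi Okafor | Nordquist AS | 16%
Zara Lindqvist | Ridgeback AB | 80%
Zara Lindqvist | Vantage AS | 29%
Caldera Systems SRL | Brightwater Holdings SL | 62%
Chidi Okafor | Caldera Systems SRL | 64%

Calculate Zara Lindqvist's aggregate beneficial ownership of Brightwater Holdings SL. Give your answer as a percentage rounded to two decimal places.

Zara reaches Brightwater along 3 paths.
Via Caldera → Vantage: 23% × 44% × 11% = 1.1132%.
Via Vantage: 29% × 11% = 3.19%.
Via Caldera: 23% × 62% = 14.26%.
Total: 1.1132% + 3.19% + 14.26% = 18.5632%.
Rounded: 18.56%.

18.56%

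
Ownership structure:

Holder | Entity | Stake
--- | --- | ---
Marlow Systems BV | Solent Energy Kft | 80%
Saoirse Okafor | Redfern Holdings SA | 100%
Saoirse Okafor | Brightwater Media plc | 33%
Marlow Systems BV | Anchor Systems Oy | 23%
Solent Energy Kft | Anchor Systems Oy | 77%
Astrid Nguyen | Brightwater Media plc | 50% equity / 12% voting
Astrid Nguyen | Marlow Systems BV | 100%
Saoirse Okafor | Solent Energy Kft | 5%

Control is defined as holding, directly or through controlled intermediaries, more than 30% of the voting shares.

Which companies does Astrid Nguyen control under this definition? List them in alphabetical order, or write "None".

Anchor Systems Oy, Marlow Systems BV, Solent Energy Kft

Astrid holds 100% of Marlow, so Astrid controls Marlow.
Marlow holds 80% of Solent, so Astrid controls Solent.
Marlow and Solent together hold 23% + 77% = 100% of Anchor, so Astrid controls Anchor.
No other company's threshold is met.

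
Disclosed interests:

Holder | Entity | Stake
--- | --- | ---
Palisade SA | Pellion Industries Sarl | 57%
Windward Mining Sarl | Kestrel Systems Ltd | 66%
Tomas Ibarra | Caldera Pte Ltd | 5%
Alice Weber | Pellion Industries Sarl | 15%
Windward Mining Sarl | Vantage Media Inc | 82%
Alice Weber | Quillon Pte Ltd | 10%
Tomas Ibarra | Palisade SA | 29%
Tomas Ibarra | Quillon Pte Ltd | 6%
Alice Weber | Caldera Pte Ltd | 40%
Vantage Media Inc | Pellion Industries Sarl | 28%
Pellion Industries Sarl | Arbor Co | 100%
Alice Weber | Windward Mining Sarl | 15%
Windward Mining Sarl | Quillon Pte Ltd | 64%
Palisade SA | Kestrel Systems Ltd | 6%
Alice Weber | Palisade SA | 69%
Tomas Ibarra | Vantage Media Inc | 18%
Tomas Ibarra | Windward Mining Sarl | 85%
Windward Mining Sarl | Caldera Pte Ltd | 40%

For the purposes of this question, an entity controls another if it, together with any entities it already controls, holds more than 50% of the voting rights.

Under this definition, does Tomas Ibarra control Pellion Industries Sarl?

No

Tomas holds 85% of Windward, so Tomas controls Windward.
Tomas and Windward together hold 18% + 82% = 100% of Vantage, so Tomas controls Vantage.
Windward and Tomas together hold 64% + 6% = 70% of Quillon, so Tomas controls Quillon.
Windward holds 66% of Kestrel, so Tomas controls Kestrel.
In Pellion, Tomas's side holds only 28%, not > 50%.
So Tomas does not control Pellion.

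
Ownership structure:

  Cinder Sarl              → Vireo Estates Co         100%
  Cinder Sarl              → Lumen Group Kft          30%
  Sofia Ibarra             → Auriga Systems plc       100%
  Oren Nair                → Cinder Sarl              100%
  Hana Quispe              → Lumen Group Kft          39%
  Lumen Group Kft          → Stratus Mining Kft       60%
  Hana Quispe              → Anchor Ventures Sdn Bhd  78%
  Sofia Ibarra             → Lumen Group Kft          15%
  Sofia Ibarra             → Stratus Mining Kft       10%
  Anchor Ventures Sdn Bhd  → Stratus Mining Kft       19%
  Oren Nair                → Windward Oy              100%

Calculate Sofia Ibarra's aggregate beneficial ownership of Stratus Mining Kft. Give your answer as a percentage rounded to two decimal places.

Sofia reaches Stratus along 2 paths.
Direct stake: 10% = 10%.
Via Lumen: 15% × 60% = 9%.
Total: 10% + 9% = 19%.
Rounded: 19.00%.

19.00%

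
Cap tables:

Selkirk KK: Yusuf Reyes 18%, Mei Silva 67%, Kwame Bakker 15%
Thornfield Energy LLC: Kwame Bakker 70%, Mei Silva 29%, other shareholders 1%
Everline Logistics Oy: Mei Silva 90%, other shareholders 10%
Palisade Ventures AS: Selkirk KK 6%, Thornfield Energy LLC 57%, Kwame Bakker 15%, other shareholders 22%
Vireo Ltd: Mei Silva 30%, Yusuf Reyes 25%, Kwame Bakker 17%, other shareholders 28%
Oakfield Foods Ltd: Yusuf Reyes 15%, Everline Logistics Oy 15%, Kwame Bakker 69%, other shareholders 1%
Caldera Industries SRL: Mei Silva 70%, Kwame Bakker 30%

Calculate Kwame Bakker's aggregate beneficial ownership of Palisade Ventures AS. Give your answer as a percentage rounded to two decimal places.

Kwame reaches Palisade along 3 paths.
Via Selkirk: 15% × 6% = 0.9%.
Via Thornfield: 70% × 57% = 39.9%.
Direct stake: 15% = 15%.
Total: 0.9% + 39.9% + 15% = 55.8%.
Rounded: 55.80%.

55.80%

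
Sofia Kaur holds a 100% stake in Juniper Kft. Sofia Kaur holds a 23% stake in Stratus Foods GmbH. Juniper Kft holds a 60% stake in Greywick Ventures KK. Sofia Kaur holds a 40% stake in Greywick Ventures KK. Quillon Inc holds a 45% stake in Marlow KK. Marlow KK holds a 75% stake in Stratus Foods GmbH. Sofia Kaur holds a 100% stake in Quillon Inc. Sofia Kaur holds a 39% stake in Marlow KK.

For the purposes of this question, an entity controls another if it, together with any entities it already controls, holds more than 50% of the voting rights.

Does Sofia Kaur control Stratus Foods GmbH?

Yes

Sofia holds 100% of Quillon, so Sofia controls Quillon.
Sofia and Quillon together hold 39% + 45% = 84% of Marlow, so Sofia controls Marlow.
Marlow and Sofia together hold 75% + 23% = 98% of Stratus, so Sofia controls Stratus.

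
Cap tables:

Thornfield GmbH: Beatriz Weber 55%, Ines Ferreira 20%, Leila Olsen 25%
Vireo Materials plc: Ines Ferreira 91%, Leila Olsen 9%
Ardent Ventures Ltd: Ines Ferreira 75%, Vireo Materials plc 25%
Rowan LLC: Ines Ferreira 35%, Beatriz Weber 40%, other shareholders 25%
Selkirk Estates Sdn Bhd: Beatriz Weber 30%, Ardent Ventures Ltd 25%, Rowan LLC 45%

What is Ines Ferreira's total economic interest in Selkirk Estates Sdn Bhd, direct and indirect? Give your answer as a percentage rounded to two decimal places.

Ines reaches Selkirk along 3 paths.
Via Ardent: 75% × 25% = 18.75%.
Via Vireo → Ardent: 91% × 25% × 25% = 5.6875%.
Via Rowan: 35% × 45% = 15.75%.
Total: 18.75% + 5.6875% + 15.75% = 40.1875%.
Rounded: 40.19%.

40.19%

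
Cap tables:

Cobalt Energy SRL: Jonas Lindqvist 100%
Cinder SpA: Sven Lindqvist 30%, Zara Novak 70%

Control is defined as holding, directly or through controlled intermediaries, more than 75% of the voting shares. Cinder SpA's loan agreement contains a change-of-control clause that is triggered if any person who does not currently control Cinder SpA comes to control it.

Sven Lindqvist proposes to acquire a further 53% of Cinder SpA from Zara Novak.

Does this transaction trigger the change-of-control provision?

Yes

The purchase adds only to Sven's holdings (Zara's stake shrinks), so Sven is the only person who could newly come to control Cinder.
Sven's largest direct stake is 30% in Cinder, which does not meet the threshold, so Sven controls no company.
In Cinder, Sven's side holds only 30%, not > 75%.
So before the transaction, Sven does not control Cinder.
After the purchase, Sven's direct stake in Cinder rises to 30% + 53% = 83%, and Zara's stake falls to 17%.
Sven holds 83% of Cinder, so Sven controls Cinder.
Sven did not control Cinder before and does after, so the clause is triggered.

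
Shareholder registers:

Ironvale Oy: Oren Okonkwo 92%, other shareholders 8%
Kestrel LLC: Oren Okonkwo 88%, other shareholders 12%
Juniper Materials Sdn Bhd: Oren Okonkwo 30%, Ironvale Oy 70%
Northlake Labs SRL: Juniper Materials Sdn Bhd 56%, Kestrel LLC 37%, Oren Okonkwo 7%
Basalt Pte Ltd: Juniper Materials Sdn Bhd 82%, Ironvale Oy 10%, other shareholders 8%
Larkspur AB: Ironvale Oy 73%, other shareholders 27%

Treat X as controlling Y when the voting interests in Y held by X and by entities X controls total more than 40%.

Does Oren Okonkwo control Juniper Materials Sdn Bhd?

Oren holds 92% of Ironvale, so Oren controls Ironvale.
Oren and Ironvale together hold 30% + 70% = 100% of Juniper, so Oren controls Juniper.

Yes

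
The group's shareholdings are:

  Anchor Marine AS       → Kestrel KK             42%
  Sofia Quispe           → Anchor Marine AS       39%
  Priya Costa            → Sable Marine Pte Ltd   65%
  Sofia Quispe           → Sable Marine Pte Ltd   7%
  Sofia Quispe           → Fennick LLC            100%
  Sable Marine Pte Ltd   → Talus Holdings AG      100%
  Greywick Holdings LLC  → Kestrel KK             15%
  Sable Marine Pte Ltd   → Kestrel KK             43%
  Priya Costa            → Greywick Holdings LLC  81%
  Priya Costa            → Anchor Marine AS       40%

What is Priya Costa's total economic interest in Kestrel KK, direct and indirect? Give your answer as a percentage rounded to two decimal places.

56.90%

Priya reaches Kestrel along 3 paths.
Via Anchor: 40% × 42% = 16.8%.
Via Sable: 65% × 43% = 27.95%.
Via Greywick: 81% × 15% = 12.15%.
Total: 16.8% + 27.95% + 12.15% = 56.9%.
Rounded: 56.90%.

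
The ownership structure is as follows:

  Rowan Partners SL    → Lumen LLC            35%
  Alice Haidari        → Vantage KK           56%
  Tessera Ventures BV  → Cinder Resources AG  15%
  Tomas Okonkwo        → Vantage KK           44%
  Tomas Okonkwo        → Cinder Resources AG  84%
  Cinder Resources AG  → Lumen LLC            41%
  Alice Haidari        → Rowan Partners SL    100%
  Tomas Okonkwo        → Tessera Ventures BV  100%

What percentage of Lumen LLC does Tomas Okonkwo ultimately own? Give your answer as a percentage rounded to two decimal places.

Tomas reaches Lumen along 2 paths.
Via Tessera → Cinder: 100% × 15% × 41% = 6.15%.
Via Cinder: 84% × 41% = 34.44%.
Total: 6.15% + 34.44% = 40.59%.

40.59%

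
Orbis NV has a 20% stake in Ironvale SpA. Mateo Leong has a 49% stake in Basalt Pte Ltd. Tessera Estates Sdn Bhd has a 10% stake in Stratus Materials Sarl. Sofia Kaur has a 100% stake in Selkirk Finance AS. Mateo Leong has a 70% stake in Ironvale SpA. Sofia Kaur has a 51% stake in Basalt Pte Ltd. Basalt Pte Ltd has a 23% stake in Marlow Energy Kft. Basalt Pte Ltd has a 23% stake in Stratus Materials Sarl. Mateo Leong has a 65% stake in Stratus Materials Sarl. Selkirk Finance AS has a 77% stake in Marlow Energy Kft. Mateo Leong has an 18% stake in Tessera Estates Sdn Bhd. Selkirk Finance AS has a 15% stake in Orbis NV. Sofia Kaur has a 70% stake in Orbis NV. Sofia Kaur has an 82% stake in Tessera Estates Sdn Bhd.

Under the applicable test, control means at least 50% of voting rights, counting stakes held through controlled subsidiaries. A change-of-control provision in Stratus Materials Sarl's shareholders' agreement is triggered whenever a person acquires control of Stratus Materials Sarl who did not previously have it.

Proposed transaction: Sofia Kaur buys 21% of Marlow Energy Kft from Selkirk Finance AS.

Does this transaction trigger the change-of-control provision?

No

The purchase adds only to Sofia's holdings (Selkirk's stake shrinks), so Sofia is the only person who could newly come to control Stratus.
Sofia holds 51% of Basalt, so Sofia controls Basalt.
Sofia holds 82% of Tessera, so Sofia controls Tessera.
Sofia holds 100% of Selkirk, so Sofia controls Selkirk.
Basalt and Selkirk together hold 23% + 77% = 100% of Marlow, so Sofia controls Marlow.
Selkirk and Sofia together hold 15% + 70% = 85% of Orbis, so Sofia controls Orbis.
In Stratus, Sofia's side holds only 23% + 10% = 33%, not ≥ 50%.
So before the transaction, Sofia does not control Stratus.
After the purchase, Sofia holds 21% of Marlow directly, and Selkirk's stake falls to 56%.
Basalt and Selkirk and Sofia together hold 23% + 56% + 21% = 100% of Marlow, so Sofia controls Marlow.
After the transaction, Sofia's side holds 23% + 10% = 33% of Stratus, not ≥ 50%, so Sofia still does not control Stratus.
No new person acquires control, so the clause is not triggered.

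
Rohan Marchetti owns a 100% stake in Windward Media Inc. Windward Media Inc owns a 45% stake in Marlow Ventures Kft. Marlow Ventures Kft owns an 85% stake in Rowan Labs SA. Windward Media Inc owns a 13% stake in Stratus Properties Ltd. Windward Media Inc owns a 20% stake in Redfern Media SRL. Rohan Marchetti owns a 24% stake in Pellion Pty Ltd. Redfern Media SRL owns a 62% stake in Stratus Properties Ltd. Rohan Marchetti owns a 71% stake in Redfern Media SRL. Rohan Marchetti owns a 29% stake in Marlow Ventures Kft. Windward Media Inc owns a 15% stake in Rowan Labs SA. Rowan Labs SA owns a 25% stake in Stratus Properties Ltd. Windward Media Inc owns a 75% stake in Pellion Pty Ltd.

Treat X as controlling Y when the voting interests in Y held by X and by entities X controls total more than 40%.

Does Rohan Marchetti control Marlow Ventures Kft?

Yes

Rohan holds 100% of Windward, so Rohan controls Windward.
Windward and Rohan together hold 45% + 29% = 74% of Marlow, so Rohan controls Marlow.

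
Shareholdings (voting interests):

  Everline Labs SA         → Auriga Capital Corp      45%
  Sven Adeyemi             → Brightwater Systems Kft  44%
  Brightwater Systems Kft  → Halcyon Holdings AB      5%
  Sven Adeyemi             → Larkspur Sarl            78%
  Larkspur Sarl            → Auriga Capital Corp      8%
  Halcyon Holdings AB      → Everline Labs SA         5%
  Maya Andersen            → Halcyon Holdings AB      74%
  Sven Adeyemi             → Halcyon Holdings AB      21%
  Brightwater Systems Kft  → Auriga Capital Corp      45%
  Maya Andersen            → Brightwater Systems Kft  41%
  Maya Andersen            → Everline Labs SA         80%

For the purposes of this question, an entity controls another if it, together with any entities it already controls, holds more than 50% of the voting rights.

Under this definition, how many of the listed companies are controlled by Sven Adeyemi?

1

Sven holds 78% of Larkspur, so Sven controls Larkspur.
No other company's threshold is met.
Sven controls 1 company.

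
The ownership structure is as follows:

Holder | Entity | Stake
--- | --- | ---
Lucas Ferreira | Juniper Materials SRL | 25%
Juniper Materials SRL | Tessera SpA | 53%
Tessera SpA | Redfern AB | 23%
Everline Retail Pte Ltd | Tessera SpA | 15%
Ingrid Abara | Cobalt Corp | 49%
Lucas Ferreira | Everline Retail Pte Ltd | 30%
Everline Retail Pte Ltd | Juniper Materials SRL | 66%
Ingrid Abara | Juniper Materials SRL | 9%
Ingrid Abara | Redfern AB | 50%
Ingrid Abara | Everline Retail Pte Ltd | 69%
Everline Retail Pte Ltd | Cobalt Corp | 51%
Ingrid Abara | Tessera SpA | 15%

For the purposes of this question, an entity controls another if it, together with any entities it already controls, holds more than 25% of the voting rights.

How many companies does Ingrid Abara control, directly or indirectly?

Ingrid holds 69% of Everline, so Ingrid controls Everline.
Ingrid and Everline together hold 9% + 66% = 75% of Juniper, so Ingrid controls Juniper.
Ingrid and Everline together hold 49% + 51% = 100% of Cobalt, so Ingrid controls Cobalt.
Everline and Juniper and Ingrid together hold 15% + 53% + 15% = 83% of Tessera, so Ingrid controls Tessera.
Tessera and Ingrid together hold 23% + 50% = 73% of Redfern, so Ingrid controls Redfern.
Ingrid controls 5 companies.

5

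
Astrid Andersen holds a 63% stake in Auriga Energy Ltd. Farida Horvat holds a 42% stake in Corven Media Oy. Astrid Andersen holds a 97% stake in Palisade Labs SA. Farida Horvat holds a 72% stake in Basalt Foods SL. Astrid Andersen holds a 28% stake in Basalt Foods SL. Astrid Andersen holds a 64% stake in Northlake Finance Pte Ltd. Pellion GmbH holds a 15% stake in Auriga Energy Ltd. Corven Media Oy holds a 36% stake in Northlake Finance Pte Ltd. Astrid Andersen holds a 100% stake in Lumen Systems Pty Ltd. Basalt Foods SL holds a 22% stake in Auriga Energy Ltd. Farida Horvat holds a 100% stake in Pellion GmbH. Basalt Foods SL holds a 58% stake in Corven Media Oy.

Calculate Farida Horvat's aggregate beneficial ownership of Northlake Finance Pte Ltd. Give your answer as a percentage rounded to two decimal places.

Farida reaches Northlake along 2 paths.
Via Basalt → Corven: 72% × 58% × 36% = 15.0336%.
Via Corven: 42% × 36% = 15.12%.
Total: 15.0336% + 15.12% = 30.1536%.
Rounded: 30.15%.

30.15%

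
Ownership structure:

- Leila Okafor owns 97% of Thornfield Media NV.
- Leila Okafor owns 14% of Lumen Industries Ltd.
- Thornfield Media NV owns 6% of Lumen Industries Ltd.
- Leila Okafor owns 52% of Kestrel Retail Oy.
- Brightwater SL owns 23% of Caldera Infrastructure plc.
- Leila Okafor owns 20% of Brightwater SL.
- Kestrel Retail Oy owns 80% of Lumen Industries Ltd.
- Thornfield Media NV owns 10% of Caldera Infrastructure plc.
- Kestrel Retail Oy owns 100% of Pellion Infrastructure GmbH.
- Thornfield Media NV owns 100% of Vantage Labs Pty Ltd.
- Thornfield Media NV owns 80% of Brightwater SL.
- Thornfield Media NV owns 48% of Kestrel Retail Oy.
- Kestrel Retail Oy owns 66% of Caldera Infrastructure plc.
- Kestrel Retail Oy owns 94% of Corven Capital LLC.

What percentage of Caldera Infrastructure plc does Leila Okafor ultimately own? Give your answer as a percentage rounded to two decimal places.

Leila reaches Caldera along 5 paths.
Via Thornfield → Kestrel: 97% × 48% × 66% = 30.7296%.
Via Kestrel: 52% × 66% = 34.32%.
Via Thornfield: 97% × 10% = 9.7%.
Via Thornfield → Brightwater: 97% × 80% × 23% = 17.848%.
Via Brightwater: 20% × 23% = 4.6%.
Total: 30.7296% + 34.32% + 9.7% + 17.848% + 4.6% = 97.1976%.
Rounded: 97.20%.

97.20%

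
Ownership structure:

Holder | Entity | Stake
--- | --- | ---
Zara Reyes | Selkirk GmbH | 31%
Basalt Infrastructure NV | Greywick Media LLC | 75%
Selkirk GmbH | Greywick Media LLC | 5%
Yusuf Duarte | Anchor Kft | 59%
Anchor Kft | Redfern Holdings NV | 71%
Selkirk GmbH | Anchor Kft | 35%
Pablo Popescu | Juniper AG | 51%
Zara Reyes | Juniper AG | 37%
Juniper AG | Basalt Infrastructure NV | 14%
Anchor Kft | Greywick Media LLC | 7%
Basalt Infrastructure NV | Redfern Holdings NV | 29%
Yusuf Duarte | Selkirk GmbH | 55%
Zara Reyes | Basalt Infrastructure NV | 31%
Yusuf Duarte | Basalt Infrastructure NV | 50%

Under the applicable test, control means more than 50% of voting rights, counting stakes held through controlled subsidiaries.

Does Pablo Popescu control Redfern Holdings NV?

No

Pablo holds 51% of Juniper, so Pablo controls Juniper.
Neither Pablo nor any entity Pablo controls holds any voting interest in Redfern.
So Pablo does not control Redfern.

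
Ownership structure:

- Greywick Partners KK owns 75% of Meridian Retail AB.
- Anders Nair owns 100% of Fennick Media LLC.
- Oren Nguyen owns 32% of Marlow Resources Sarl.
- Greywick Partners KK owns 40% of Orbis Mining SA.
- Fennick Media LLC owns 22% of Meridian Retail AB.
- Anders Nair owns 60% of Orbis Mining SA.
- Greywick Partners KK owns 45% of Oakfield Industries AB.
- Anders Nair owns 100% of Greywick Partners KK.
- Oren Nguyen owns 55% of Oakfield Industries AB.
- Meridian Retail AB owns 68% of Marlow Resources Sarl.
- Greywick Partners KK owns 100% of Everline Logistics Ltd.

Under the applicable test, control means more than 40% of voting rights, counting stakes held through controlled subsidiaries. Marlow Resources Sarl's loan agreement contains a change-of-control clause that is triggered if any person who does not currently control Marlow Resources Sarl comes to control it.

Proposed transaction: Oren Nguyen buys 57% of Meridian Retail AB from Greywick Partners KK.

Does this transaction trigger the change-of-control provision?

Yes

The purchase adds only to Oren's holdings (Greywick's stake shrinks), so Oren is the only person who could newly come to control Marlow.
Oren holds 55% of Oakfield, so Oren controls Oakfield.
In Marlow, Oren's side holds only 32%, not > 40%.
So before the transaction, Oren does not control Marlow.
After the purchase, Oren holds 57% of Meridian directly, and Greywick's stake falls to 18%.
Oren holds 57% of Meridian, so Oren controls Meridian.
Meridian and Oren together hold 68% + 32% = 100% of Marlow, so Oren controls Marlow.
Oren did not control Marlow before and does after, so the clause is triggered.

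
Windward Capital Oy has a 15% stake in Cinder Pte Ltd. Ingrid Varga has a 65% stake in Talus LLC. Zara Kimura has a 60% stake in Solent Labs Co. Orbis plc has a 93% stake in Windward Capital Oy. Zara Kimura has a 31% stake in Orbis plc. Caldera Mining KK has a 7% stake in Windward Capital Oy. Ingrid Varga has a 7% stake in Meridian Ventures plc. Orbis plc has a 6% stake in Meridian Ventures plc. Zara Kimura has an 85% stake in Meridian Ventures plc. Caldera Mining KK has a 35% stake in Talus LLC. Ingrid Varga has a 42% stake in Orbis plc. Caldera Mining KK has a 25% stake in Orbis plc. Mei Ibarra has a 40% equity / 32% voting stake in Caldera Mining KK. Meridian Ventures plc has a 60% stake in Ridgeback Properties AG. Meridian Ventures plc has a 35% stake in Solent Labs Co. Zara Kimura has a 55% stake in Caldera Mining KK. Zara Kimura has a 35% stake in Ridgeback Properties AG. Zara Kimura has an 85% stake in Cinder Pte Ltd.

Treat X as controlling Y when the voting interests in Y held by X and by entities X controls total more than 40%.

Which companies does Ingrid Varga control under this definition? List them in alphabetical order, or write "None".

Orbis plc, Talus LLC, Windward Capital Oy

Ingrid holds 42% of Orbis, so Ingrid controls Orbis.
Orbis holds 93% of Windward, so Ingrid controls Windward.
Ingrid holds 65% of Talus, so Ingrid controls Talus.
No other company's threshold is met.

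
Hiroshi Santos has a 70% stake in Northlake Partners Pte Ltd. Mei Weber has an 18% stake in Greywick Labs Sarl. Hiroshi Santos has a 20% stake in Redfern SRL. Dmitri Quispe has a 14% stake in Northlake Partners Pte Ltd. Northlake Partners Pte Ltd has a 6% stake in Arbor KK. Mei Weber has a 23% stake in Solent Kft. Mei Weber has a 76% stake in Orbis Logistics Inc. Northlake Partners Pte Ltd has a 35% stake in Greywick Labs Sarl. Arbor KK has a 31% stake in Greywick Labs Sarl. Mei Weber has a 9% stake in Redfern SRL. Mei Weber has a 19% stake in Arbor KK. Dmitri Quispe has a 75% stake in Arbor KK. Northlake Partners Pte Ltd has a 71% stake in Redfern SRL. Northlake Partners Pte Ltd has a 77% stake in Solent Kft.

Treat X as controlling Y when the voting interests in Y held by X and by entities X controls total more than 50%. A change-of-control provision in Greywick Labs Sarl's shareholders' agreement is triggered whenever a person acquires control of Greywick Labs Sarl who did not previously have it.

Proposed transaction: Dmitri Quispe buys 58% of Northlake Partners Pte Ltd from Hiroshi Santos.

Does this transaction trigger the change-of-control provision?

Yes

The purchase adds only to Dmitri's holdings (Hiroshi's stake shrinks), so Dmitri is the only person who could newly come to control Greywick.
Dmitri holds 75% of Arbor, so Dmitri controls Arbor.
In Greywick, Dmitri's side holds only 31%, not > 50%.
So before the transaction, Dmitri does not control Greywick.
After the purchase, Dmitri's direct stake in Northlake rises to 14% + 58% = 72%, and Hiroshi's stake falls to 12%.
Dmitri holds 72% of Northlake, so Dmitri controls Northlake.
Dmitri and Northlake together hold 75% + 6% = 81% of Arbor, so Dmitri controls Arbor.
Arbor and Northlake together hold 31% + 35% = 66% of Greywick, so Dmitri controls Greywick.
Dmitri did not control Greywick before and does after, so the clause is triggered.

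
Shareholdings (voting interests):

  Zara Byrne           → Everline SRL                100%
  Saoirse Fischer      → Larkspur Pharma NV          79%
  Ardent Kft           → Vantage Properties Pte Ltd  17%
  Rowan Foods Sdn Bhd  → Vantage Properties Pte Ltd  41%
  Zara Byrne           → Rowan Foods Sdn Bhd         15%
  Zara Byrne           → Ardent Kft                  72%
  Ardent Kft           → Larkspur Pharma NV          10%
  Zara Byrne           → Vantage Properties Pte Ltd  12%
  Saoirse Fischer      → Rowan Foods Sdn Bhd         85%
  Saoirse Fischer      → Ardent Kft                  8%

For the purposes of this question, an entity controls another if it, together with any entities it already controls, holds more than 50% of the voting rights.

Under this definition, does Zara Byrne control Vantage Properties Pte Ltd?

Zara holds 72% of Ardent, so Zara controls Ardent.
Zara holds 100% of Everline, so Zara controls Everline.
In Vantage, Zara's side holds only 17% + 12% = 29%, not > 50%.
So Zara does not control Vantage.

No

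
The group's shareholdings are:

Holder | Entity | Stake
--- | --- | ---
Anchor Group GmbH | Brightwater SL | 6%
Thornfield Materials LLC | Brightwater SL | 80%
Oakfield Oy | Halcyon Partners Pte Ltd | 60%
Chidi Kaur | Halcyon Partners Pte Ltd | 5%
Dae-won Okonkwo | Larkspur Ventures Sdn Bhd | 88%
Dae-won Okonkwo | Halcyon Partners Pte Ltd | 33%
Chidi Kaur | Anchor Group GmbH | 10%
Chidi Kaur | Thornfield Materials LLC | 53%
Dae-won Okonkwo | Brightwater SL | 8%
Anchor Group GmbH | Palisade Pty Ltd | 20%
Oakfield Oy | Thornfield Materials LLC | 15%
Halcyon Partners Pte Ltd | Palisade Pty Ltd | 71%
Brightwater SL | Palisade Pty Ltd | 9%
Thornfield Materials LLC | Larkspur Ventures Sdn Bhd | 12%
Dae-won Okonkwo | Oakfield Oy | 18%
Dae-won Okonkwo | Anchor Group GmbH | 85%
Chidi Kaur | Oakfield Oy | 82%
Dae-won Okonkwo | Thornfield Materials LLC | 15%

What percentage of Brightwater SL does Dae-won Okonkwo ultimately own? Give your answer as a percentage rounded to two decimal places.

27.26%

Dae-won reaches Brightwater along 4 paths.
Via Thornfield: 15% × 80% = 12%.
Via Oakfield → Thornfield: 18% × 15% × 80% = 2.16%.
Via Anchor: 85% × 6% = 5.1%.
Direct stake: 8% = 8%.
Total: 12% + 2.16% + 5.1% + 8% = 27.26%.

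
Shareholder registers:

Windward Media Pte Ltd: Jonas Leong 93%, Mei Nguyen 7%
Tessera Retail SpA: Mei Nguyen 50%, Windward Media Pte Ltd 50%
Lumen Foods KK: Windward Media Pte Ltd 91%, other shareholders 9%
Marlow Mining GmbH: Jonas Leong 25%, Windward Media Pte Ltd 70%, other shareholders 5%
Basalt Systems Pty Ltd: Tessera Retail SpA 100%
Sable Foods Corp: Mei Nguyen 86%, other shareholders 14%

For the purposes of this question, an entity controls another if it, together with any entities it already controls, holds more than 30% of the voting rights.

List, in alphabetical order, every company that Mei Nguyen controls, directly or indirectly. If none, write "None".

Basalt Systems Pty Ltd, Sable Foods Corp, Tessera Retail SpA

Mei holds 50% of Tessera, so Mei controls Tessera.
Tessera holds 100% of Basalt, so Mei controls Basalt.
Mei holds 86% of Sable, so Mei controls Sable.
No other company's threshold is met.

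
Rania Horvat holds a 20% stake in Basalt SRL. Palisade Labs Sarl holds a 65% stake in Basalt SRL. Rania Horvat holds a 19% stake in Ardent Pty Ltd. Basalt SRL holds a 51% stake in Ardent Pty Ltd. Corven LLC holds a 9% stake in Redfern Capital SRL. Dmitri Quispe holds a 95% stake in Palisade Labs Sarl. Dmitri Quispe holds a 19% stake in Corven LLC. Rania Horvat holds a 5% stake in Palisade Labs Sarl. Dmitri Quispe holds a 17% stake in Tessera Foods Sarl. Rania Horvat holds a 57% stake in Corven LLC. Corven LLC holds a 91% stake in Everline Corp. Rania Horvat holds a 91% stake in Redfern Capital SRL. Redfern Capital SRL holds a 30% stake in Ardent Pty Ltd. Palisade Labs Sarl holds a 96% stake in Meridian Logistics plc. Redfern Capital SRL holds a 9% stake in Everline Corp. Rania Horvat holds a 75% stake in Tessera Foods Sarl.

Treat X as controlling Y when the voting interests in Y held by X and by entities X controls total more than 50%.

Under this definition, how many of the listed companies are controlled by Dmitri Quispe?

Dmitri holds 95% of Palisade, so Dmitri controls Palisade.
Palisade holds 65% of Basalt, so Dmitri controls Basalt.
Palisade holds 96% of Meridian, so Dmitri controls Meridian.
Basalt holds 51% of Ardent, so Dmitri controls Ardent.
No other company's threshold is met.
Dmitri controls 4 companies.

4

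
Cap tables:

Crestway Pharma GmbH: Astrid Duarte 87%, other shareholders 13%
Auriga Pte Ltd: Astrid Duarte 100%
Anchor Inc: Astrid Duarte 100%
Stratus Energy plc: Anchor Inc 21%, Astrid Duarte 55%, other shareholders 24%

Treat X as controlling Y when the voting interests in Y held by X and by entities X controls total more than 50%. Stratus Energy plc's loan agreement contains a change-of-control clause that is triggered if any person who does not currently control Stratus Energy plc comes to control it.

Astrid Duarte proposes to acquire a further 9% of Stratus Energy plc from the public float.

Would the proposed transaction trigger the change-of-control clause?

No

The purchase changes only Astrid's holdings, so Astrid is the only person who could newly come to control Stratus.
Astrid holds 100% of Anchor, so Astrid controls Anchor.
Anchor and Astrid together hold 21% + 55% = 76% of Stratus, so Astrid controls Stratus.
So Astrid already controls Stratus before the transaction.
After the purchase, Astrid's direct stake in Stratus rises to 55% + 9% = 64%.
Astrid controlled Stratus already, so this is not a new person acquiring control; every other person's position is unchanged or reduced.
No new person acquires control, so the clause is not triggered.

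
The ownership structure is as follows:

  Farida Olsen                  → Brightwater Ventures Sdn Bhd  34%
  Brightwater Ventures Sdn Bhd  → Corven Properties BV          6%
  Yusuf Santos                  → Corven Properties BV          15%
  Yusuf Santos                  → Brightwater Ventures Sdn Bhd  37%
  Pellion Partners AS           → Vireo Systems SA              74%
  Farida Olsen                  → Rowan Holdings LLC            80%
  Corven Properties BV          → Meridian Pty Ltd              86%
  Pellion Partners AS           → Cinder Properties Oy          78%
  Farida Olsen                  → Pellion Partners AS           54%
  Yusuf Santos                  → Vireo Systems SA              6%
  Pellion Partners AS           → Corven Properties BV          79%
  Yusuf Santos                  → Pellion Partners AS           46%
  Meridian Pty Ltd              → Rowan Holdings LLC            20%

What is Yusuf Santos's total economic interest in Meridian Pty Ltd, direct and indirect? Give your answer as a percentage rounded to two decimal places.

Yusuf reaches Meridian along 3 paths.
Via Corven: 15% × 86% = 12.9%.
Via Pellion → Corven: 46% × 79% × 86% = 31.2524%.
Via Brightwater → Corven: 37% × 6% × 86% = 1.9092%.
Total: 12.9% + 31.2524% + 1.9092% = 46.0616%.
Rounded: 46.06%.

46.06%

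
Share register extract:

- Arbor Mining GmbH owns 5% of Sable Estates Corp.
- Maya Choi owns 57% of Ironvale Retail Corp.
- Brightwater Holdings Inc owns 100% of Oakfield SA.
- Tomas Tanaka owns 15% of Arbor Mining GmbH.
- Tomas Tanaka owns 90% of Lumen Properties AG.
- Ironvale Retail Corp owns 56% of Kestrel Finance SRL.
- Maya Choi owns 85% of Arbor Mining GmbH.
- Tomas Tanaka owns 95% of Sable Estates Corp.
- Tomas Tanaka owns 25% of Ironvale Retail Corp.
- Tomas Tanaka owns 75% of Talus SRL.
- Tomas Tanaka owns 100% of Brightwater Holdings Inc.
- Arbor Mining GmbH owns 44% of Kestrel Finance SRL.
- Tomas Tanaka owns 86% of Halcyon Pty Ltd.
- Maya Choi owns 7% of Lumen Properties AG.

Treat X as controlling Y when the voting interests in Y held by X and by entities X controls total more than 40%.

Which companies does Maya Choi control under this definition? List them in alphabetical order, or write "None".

Maya holds 85% of Arbor, so Maya controls Arbor.
Maya holds 57% of Ironvale, so Maya controls Ironvale.
Arbor and Ironvale together hold 44% + 56% = 100% of Kestrel, so Maya controls Kestrel.
No other company's threshold is met.

Arbor Mining GmbH, Ironvale Retail Corp, Kestrel Finance SRL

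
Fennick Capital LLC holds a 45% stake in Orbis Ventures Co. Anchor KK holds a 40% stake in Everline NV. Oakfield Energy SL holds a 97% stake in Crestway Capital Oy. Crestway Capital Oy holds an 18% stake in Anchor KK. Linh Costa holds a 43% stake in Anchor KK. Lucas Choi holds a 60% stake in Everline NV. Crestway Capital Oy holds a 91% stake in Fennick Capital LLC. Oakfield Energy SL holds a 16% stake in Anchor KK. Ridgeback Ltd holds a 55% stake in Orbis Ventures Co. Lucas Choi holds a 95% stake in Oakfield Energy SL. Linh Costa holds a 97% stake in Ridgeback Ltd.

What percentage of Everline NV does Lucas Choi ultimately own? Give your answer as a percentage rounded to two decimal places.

Lucas reaches Everline along 3 paths.
Via Oakfield → Crestway → Anchor: 95% × 97% × 18% × 40% = 6.6348%.
Via Oakfield → Anchor: 95% × 16% × 40% = 6.08%.
Direct stake: 60% = 60%.
Total: 6.6348% + 6.08% + 60% = 72.7148%.
Rounded: 72.71%.

72.71%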